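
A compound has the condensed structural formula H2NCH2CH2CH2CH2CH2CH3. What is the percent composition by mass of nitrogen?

13.84%

Atom tally by fragment:
  H2NCH2 → C:1 H:4 N:1
  CH2 → C:1 H:2
  CH2 → C:1 H:2
  CH2 → C:1 H:2
  CH2 → C:1 H:2
  CH3 → C:1 H:3
Element totals:
  C: 6
  H: 15
  N: 1
Molecular formula: C6H15N.
Molar mass = 101.193 g/mol.
Mass from N: 1 × 14.007 = 14.007 g/mol.
%N = 14.007 / 101.193 × 100 = 13.84%.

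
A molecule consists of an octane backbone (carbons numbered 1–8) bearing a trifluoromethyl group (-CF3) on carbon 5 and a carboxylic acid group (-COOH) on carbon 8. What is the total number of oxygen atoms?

Atom tally by fragment:
  CH3 → C:1 H:3
  CH2 → C:1 H:2
  CH2 → C:1 H:2
  CH2 → C:1 H:2
  CH(CF3) → C:2 H:1 F:3
  CH2 → C:1 H:2
  CH2 → C:1 H:2
  CH2COOH → C:2 H:3 O:2
Element totals:
  C: 10
  H: 17
  F: 3
  O: 2

2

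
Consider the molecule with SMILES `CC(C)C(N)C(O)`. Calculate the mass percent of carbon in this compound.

Atom tally by fragment:
  CH3 → C:1 H:3
  CH(CH3) → C:2 H:4
  CH(NH2) → C:1 H:3 N:1
  CH2OH → C:1 H:3 O:1
Element totals:
  C: 5
  H: 13
  N: 1
  O: 1
Molecular formula: C5H13NO.
Molar mass = 103.165 g/mol.
Mass from C: 5 × 12.011 = 60.055 g/mol.
%C = 60.055 / 103.165 × 100 = 58.21%.

58.21%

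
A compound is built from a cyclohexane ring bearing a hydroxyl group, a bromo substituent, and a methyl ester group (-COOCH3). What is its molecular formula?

C8H13BrO3

Atom tally by fragment:
  cyclohexane ring core → C:6 H:12
  (− 3 ring H displaced by substituents)
  + OH → O:1 H:1
  + Br → Br:1
  + COOCH3 → C:2 H:3 O:2
Element totals:
  C: 8
  H: 13
  Br: 1
  O: 3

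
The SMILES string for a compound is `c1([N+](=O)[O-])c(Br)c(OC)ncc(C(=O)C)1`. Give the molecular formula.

Atom tally by fragment:
  pyridine ring core → C:5 H:5 N:1
  (− 4 ring H displaced by substituents)
  + NO2 → N:1 O:2
  + Br → Br:1
  + OCH3 → C:1 H:3 O:1
  + COCH3 → C:2 H:3 O:1
Element totals:
  C: 8
  H: 7
  Br: 1
  N: 2
  O: 4

C8H7BrN2O4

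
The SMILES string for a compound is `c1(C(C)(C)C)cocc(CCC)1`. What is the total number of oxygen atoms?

Atom tally by fragment:
  furan ring core → C:4 H:4 O:1
  (− 2 ring H displaced by substituents)
  + C(CH3)3 → C:4 H:9
  + CH2CH2CH3 → C:3 H:7
Element totals:
  C: 11
  H: 18
  O: 1

1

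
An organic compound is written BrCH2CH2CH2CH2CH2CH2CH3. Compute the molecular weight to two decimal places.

Element totals:
  C: 7
  H: 15
  Br: 1
Molecular formula: C7H15Br.
  M = 7(12.011) + 15(1.008) + 79.904
    = 84.077 + 15.120 + 79.904 = 179.101

179.10 g/mol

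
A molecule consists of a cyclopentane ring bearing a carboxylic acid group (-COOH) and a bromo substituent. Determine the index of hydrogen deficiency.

Atom tally by fragment:
  cyclopentane ring core → C:5 H:10
  (− 2 ring H displaced by substituents)
  + COOH → C:1 H:1 O:2
  + Br → Br:1
Element totals:
  C: 6
  H: 9
  Br: 1
  O: 2
Molecular formula: C6H9BrO2.
DoU = (2C + 2 + N − H − X) / 2 = (2·6 + 2 + 0 − 9 − 1) / 2 = 2.

2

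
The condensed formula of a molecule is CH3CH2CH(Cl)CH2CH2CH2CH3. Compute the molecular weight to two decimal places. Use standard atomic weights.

Element totals:
  C: 7
  H: 15
  Cl: 1
Molecular formula: C7H15Cl.
  M = 7(12.011) + 15(1.008) + 35.45
    = 84.077 + 15.120 + 35.450 = 134.647

134.65 g/mol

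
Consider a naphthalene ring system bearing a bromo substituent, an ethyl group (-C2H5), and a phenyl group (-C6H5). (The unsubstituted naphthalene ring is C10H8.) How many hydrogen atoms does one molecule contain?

15

Atom tally by fragment:
  naphthalene ring system core → C:10 H:8
  (− 3 ring H displaced by substituents)
  + Br → Br:1
  + C2H5 → C:2 H:5
  + C6H5 → C:6 H:5
Element totals:
  C: 18
  H: 15
  Br: 1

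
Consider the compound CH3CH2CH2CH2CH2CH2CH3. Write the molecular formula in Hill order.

Atom tally by fragment:
  CH3 → C:1 H:3
  CH2 → C:1 H:2
  CH2 → C:1 H:2
  CH2 → C:1 H:2
  CH2 → C:1 H:2
  CH2 → C:1 H:2
  CH3 → C:1 H:3
Element totals:
  C: 7
  H: 16

C7H16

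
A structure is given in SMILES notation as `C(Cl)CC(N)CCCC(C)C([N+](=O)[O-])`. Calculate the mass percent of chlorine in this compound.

Atom tally by fragment:
  ClCH2 → C:1 H:2 Cl:1
  CH2 → C:1 H:2
  CH(NH2) → C:1 H:3 N:1
  CH2 → C:1 H:2
  CH2 → C:1 H:2
  CH2 → C:1 H:2
  CH(CH3) → C:2 H:4
  CH2NO2 → C:1 H:2 N:1 O:2
Element totals:
  C: 9
  H: 19
  Cl: 1
  N: 2
  O: 2
Molecular formula: C9H19ClN2O2.
Molar mass = 222.713 g/mol.
Mass from Cl: 1 × 35.45 = 35.450 g/mol.
%Cl = 35.450 / 222.713 × 100 = 15.92%.

15.92%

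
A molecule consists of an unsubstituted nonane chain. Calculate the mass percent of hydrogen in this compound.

15.72%

Atom tally by fragment:
  CH3 → C:1 H:3
  CH2 → C:1 H:2
  CH2 → C:1 H:2
  CH2 → C:1 H:2
  CH2 → C:1 H:2
  CH2 → C:1 H:2
  CH2 → C:1 H:2
  CH2 → C:1 H:2
  CH3 → C:1 H:3
Element totals:
  C: 9
  H: 20
Molecular formula: C9H20.
Molar mass = 128.259 g/mol.
Mass from H: 20 × 1.008 = 20.160 g/mol.
%H = 20.160 / 128.259 × 100 = 15.72%.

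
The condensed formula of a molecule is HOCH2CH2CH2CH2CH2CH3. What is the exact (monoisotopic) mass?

Element totals:
  C: 6
  H: 14
  O: 1
Molecular formula: C6H14O.
  M = 6(12.0) + 14(1.007825) + 15.994915
    = 72.000000 + 14.109550 + 15.994915 = 102.104465

102.1045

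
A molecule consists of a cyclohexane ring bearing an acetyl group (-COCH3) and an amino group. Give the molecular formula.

Atom tally by fragment:
  cyclohexane ring core → C:6 H:12
  (− 2 ring H displaced by substituents)
  + COCH3 → C:2 H:3 O:1
  + NH2 → N:1 H:2
Element totals:
  C: 8
  H: 15
  N: 1
  O: 1

C8H15NO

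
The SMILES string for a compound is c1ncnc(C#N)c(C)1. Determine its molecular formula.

Atom tally by fragment:
  pyrimidine ring core → C:4 H:4 N:2
  (− 2 ring H displaced by substituents)
  + CN → C:1 N:1
  + CH3 → C:1 H:3
Element totals:
  C: 6
  H: 5
  N: 3

C6H5N3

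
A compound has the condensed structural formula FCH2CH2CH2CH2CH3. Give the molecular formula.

C5H11F

Element totals:
  C: 5
  H: 11
  F: 1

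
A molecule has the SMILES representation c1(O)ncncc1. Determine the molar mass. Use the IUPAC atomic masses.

96.09 g/mol

Atom tally by fragment:
  pyrimidine ring core → C:4 H:4 N:2
  (− 1 ring H displaced by substituents)
  + OH → O:1 H:1
Element totals:
  C: 4
  H: 4
  N: 2
  O: 1
Molecular formula: C4H4N2O.
  M = 4(12.011) + 4(1.008) + 2(14.007) + 15.999
    = 48.044 + 4.032 + 28.014 + 15.999 = 96.089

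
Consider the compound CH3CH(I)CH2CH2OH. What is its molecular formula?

C4H9IO

Atom tally by fragment:
  CH3 → C:1 H:3
  CH(I) → C:1 H:1 I:1
  CH2CH2OH → C:2 H:5 O:1
Element totals:
  C: 4
  H: 9
  I: 1
  O: 1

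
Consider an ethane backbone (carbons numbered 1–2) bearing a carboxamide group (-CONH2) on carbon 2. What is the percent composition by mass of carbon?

Atom tally by fragment:
  CH3 → C:1 H:3
  CH2CONH2 → C:2 H:4 O:1 N:1
Element totals:
  C: 3
  H: 7
  N: 1
  O: 1
Molecular formula: C3H7NO.
Molar mass = 73.095 g/mol.
Mass from C: 3 × 12.011 = 36.033 g/mol.
%C = 36.033 / 73.095 × 100 = 49.30%.

49.30%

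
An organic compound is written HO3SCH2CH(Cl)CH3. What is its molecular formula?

C3H7ClO3S

Element totals:
  C: 3
  H: 7
  Cl: 1
  O: 3
  S: 1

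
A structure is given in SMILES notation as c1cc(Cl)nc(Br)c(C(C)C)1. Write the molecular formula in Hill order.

C8H9BrClN

Atom tally by fragment:
  pyridine ring core → C:5 H:5 N:1
  (− 3 ring H displaced by substituents)
  + Cl → Cl:1
  + Br → Br:1
  + CH(CH3)2 → C:3 H:7
Element totals:
  C: 8
  H: 9
  Br: 1
  Cl: 1
  N: 1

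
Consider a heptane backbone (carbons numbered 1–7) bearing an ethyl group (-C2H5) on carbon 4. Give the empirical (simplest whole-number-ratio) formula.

C9H20

Atom tally by fragment:
  CH3 → C:1 H:3
  CH2 → C:1 H:2
  CH2 → C:1 H:2
  CH(C2H5) → C:3 H:6
  CH2 → C:1 H:2
  CH2 → C:1 H:2
  CH3 → C:1 H:3
Element totals:
  C: 9
  H: 20
Molecular formula: C9H20.
gcd of subscripts (9, 20) = 1, so the empirical formula equals the molecular formula.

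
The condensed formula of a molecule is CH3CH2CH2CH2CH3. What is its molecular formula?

Atom tally by fragment:
  CH3 → C:1 H:3
  CH2 → C:1 H:2
  CH2 → C:1 H:2
  CH2 → C:1 H:2
  CH3 → C:1 H:3
Element totals:
  C: 5
  H: 12

C5H12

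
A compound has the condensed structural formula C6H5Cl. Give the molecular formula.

C6H5Cl

Element totals:
  C: 6
  H: 5
  Cl: 1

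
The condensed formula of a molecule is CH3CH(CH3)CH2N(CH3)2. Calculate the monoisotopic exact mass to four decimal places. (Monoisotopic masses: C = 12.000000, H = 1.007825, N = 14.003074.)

Atom tally by fragment:
  CH3 → C:1 H:3
  CH(CH3) → C:2 H:4
  CH2N(CH3)2 → C:3 H:8 N:1
Element totals:
  C: 6
  H: 15
  N: 1
Molecular formula: C6H15N.
  M = 6(12.0) + 15(1.007825) + 14.003074
    = 72.000000 + 15.117375 + 14.003074 = 101.120449

101.1204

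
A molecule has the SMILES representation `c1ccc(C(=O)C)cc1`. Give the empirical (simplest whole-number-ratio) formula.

C8H8O

Atom tally by fragment:
  benzene ring core → C:6 H:6
  (− 1 ring H displaced by substituents)
  + COCH3 → C:2 H:3 O:1
Element totals:
  C: 8
  H: 8
  O: 1
Molecular formula: C8H8O.
gcd of subscripts (8, 8, 1) = 1, so the empirical formula equals the molecular formula.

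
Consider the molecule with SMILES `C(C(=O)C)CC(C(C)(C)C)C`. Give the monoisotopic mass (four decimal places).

Atom tally by fragment:
  CH3COCH2 → C:3 H:5 O:1
  CH2 → C:1 H:2
  CH(C(CH3)3) → C:5 H:10
  CH3 → C:1 H:3
Element totals:
  C: 10
  H: 20
  O: 1
Molecular formula: C10H20O.
  M = 10(12.0) + 20(1.007825) + 15.994915
    = 120.000000 + 20.156500 + 15.994915 = 156.151415

156.1514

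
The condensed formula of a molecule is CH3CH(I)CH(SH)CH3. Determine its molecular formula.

C4H9IS

Atom tally by fragment:
  CH3 → C:1 H:3
  CH(I) → C:1 H:1 I:1
  CH(SH) → C:1 H:2 S:1
  CH3 → C:1 H:3
Element totals:
  C: 4
  H: 9
  I: 1
  S: 1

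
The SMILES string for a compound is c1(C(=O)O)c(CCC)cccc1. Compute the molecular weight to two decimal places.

164.20 g/mol

Atom tally by fragment:
  benzene ring core → C:6 H:6
  (− 2 ring H displaced by substituents)
  + COOH → C:1 H:1 O:2
  + CH2CH2CH3 → C:3 H:7
Element totals:
  C: 10
  H: 12
  O: 2
Molecular formula: C10H12O2.
  M = 10(12.011) + 12(1.008) + 2(15.999)
    = 120.110 + 12.096 + 31.998 = 164.204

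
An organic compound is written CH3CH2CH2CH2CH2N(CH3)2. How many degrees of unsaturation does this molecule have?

Atom tally by fragment:
  CH3 → C:1 H:3
  CH2 → C:1 H:2
  CH2 → C:1 H:2
  CH2 → C:1 H:2
  CH2N(CH3)2 → C:3 H:8 N:1
Element totals:
  C: 7
  H: 17
  N: 1
Molecular formula: C7H17N.
DoU = (2C + 2 + N − H − X) / 2 = (2·7 + 2 + 1 − 17 − 0) / 2 = 0.

0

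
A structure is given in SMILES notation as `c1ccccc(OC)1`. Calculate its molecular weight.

108.14 g/mol

Atom tally by fragment:
  benzene ring core → C:6 H:6
  (− 1 ring H displaced by substituents)
  + OCH3 → C:1 H:3 O:1
Element totals:
  C: 7
  H: 8
  O: 1
Molecular formula: C7H8O.
  M = 7(12.011) + 8(1.008) + 15.999
    = 84.077 + 8.064 + 15.999 = 108.140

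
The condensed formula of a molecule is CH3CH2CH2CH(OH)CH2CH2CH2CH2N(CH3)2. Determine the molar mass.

Atom tally by fragment:
  CH3 → C:1 H:3
  CH2 → C:1 H:2
  CH2 → C:1 H:2
  CH(OH) → C:1 H:2 O:1
  CH2 → C:1 H:2
  CH2 → C:1 H:2
  CH2 → C:1 H:2
  CH2N(CH3)2 → C:3 H:8 N:1
Element totals:
  C: 10
  H: 23
  N: 1
  O: 1
Molecular formula: C10H23NO.
  M = 10(12.011) + 23(1.008) + 14.007 + 15.999
    = 120.110 + 23.184 + 14.007 + 15.999 = 173.300

173.30 g/mol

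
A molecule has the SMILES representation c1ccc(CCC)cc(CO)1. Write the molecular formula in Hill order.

Atom tally by fragment:
  benzene ring core → C:6 H:6
  (− 2 ring H displaced by substituents)
  + CH2CH2CH3 → C:3 H:7
  + CH2OH → C:1 H:3 O:1
Element totals:
  C: 10
  H: 14
  O: 1

C10H14O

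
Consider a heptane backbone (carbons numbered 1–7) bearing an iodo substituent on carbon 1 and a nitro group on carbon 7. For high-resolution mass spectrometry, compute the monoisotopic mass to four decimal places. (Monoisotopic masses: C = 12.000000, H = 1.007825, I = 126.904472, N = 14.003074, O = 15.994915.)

271.0069

Atom tally by fragment:
  ICH2 → C:1 H:2 I:1
  CH2 → C:1 H:2
  CH2 → C:1 H:2
  CH2 → C:1 H:2
  CH2 → C:1 H:2
  CH2 → C:1 H:2
  CH2NO2 → C:1 H:2 N:1 O:2
Element totals:
  C: 7
  H: 14
  I: 1
  N: 1
  O: 2
Molecular formula: C7H14INO2.
  M = 7(12.0) + 14(1.007825) + 126.904472 + 14.003074 + 2(15.994915)
    = 84.000000 + 14.109550 + 126.904472 + 14.003074 + 31.989830 = 271.006926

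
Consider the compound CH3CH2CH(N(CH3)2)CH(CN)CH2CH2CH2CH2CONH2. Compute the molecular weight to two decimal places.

225.34 g/mol

Element totals:
  C: 12
  H: 23
  N: 3
  O: 1
Molecular formula: C12H23N3O.
  M = 12(12.011) + 23(1.008) + 3(14.007) + 15.999
    = 144.132 + 23.184 + 42.021 + 15.999 = 225.336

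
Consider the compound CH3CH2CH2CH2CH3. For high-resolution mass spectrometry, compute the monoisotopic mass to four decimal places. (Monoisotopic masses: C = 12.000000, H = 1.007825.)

Element totals:
  C: 5
  H: 12
Molecular formula: C5H12.
  M = 5(12.0) + 12(1.007825)
    = 60.000000 + 12.093900 = 72.093900

72.0939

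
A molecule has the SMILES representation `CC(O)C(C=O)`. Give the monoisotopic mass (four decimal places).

Atom tally by fragment:
  CH3 → C:1 H:3
  CH(OH) → C:1 H:2 O:1
  CH2CHO → C:2 H:3 O:1
Element totals:
  C: 4
  H: 8
  O: 2
Molecular formula: C4H8O2.
  M = 4(12.0) + 8(1.007825) + 2(15.994915)
    = 48.000000 + 8.062600 + 31.989830 = 88.052430

88.0524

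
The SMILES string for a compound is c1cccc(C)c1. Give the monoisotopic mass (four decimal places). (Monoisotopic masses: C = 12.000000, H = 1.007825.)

92.0626

Atom tally by fragment:
  benzene ring core → C:6 H:6
  (− 1 ring H displaced by substituents)
  + CH3 → C:1 H:3
Element totals:
  C: 7
  H: 8
Molecular formula: C7H8.
  M = 7(12.0) + 8(1.007825)
    = 84.000000 + 8.062600 = 92.062600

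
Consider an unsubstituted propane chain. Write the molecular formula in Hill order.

Atom tally by fragment:
  CH3 → C:1 H:3
  CH2 → C:1 H:2
  CH3 → C:1 H:3
Element totals:
  C: 3
  H: 8

C3H8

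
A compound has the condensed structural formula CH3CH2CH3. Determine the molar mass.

44.10 g/mol

Atom tally by fragment:
  CH3 → C:1 H:3
  CH2 → C:1 H:2
  CH3 → C:1 H:3
Element totals:
  C: 3
  H: 8
Molecular formula: C3H8.
  M = 3(12.011) + 8(1.008)
    = 36.033 + 8.064 = 44.097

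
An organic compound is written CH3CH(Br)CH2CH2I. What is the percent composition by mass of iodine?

Atom tally by fragment:
  CH3 → C:1 H:3
  CH(Br) → C:1 H:1 Br:1
  CH2 → C:1 H:2
  CH2I → C:1 H:2 I:1
Element totals:
  C: 4
  H: 8
  Br: 1
  I: 1
Molecular formula: C4H8BrI.
Molar mass = 262.916 g/mol.
Mass from I: 1 × 126.904 = 126.904 g/mol.
%I = 126.904 / 262.916 × 100 = 48.27%.

48.27%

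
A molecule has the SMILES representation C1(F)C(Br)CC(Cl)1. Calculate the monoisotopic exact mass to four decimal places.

185.9247

Atom tally by fragment:
  cyclobutane ring core → C:4 H:8
  (− 3 ring H displaced by substituents)
  + F → F:1
  + Br → Br:1
  + Cl → Cl:1
Element totals:
  C: 4
  H: 5
  Br: 1
  Cl: 1
  F: 1
Molecular formula: C4H5BrClF.
  M = 4(12.0) + 5(1.007825) + 78.918338 + 34.968853 + 18.998403
    = 48.000000 + 5.039125 + 78.918338 + 34.968853 + 18.998403 = 185.924719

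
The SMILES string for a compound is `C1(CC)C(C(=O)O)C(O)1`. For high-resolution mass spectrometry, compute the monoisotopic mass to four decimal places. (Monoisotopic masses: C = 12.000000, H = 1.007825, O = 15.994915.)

Atom tally by fragment:
  cyclopropane ring core → C:3 H:6
  (− 3 ring H displaced by substituents)
  + C2H5 → C:2 H:5
  + COOH → C:1 H:1 O:2
  + OH → O:1 H:1
Element totals:
  C: 6
  H: 10
  O: 3
Molecular formula: C6H10O3.
  M = 6(12.0) + 10(1.007825) + 3(15.994915)
    = 72.000000 + 10.078250 + 47.984745 = 130.062995

130.0630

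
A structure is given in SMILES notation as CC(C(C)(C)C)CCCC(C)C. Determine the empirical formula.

C6H13

Atom tally by fragment:
  CH3 → C:1 H:3
  CH(C(CH3)3) → C:5 H:10
  CH2 → C:1 H:2
  CH2 → C:1 H:2
  CH2 → C:1 H:2
  CH(CH3) → C:2 H:4
  CH3 → C:1 H:3
Element totals:
  C: 12
  H: 26
Molecular formula: C12H26.
gcd of subscripts = 2; dividing each by 2:
  C: 12/2 = 6
  H: 26/2 = 13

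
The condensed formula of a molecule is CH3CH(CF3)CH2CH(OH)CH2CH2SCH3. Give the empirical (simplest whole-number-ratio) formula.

C8H15F3OS

Element totals:
  C: 8
  H: 15
  F: 3
  O: 1
  S: 1
Molecular formula: C8H15F3OS.
gcd of subscripts (8, 3, 15, 1, 1) = 1, so the empirical formula equals the molecular formula.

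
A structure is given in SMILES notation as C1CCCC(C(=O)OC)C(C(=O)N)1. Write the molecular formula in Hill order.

C9H15NO3

Atom tally by fragment:
  cyclohexane ring core → C:6 H:12
  (− 2 ring H displaced by substituents)
  + COOCH3 → C:2 H:3 O:2
  + CONH2 → C:1 H:2 O:1 N:1
Element totals:
  C: 9
  H: 15
  N: 1
  O: 3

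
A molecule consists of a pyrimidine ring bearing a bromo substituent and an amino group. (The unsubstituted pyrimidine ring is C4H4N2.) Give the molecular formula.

Atom tally by fragment:
  pyrimidine ring core → C:4 H:4 N:2
  (− 2 ring H displaced by substituents)
  + Br → Br:1
  + NH2 → N:1 H:2
Element totals:
  C: 4
  H: 4
  Br: 1
  N: 3

C4H4BrN3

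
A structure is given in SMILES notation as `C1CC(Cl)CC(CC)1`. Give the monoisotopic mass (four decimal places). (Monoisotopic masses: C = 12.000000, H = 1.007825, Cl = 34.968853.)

132.0706

Atom tally by fragment:
  cyclopentane ring core → C:5 H:10
  (− 2 ring H displaced by substituents)
  + Cl → Cl:1
  + C2H5 → C:2 H:5
Element totals:
  C: 7
  H: 13
  Cl: 1
Molecular formula: C7H13Cl.
  M = 7(12.0) + 13(1.007825) + 34.968853
    = 84.000000 + 13.101725 + 34.968853 = 132.070578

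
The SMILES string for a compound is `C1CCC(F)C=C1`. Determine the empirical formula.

C6H9F

Atom tally by fragment:
  cyclohexene ring core → C:6 H:10
  (− 1 ring H displaced by substituents)
  + F → F:1
Element totals:
  C: 6
  H: 9
  F: 1
Molecular formula: C6H9F.
gcd of subscripts (6, 1, 9) = 1, so the empirical formula equals the molecular formula.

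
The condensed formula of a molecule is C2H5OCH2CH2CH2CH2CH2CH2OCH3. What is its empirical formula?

Atom tally by fragment:
  C2H5OCH2 → C:3 H:7 O:1
  CH2 → C:1 H:2
  CH2 → C:1 H:2
  CH2 → C:1 H:2
  CH2 → C:1 H:2
  CH2OCH3 → C:2 H:5 O:1
Element totals:
  C: 9
  H: 20
  O: 2
Molecular formula: C9H20O2.
gcd of subscripts (9, 20, 2) = 1, so the empirical formula equals the molecular formula.

C9H20O2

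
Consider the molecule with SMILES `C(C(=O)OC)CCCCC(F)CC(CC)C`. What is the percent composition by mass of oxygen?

Atom tally by fragment:
  CH3OOCCH2 → C:3 H:5 O:2
  CH2 → C:1 H:2
  CH2 → C:1 H:2
  CH2 → C:1 H:2
  CH2 → C:1 H:2
  CH(F) → C:1 H:1 F:1
  CH2 → C:1 H:2
  CH(C2H5) → C:3 H:6
  CH3 → C:1 H:3
Element totals:
  C: 13
  H: 25
  F: 1
  O: 2
Molecular formula: C13H25FO2.
Molar mass = 232.339 g/mol.
Mass from O: 2 × 15.999 = 31.998 g/mol.
%O = 31.998 / 232.339 × 100 = 13.77%.

13.77%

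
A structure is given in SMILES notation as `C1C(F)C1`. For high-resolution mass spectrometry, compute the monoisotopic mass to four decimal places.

60.0375

Atom tally by fragment:
  cyclopropane ring core → C:3 H:6
  (− 1 ring H displaced by substituents)
  + F → F:1
Element totals:
  C: 3
  H: 5
  F: 1
Molecular formula: C3H5F.
  M = 3(12.0) + 5(1.007825) + 18.998403
    = 36.000000 + 5.039125 + 18.998403 = 60.037528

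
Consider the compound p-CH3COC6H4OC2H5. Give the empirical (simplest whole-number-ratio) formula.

Element totals:
  C: 10
  H: 12
  O: 2
Molecular formula: C10H12O2.
gcd of subscripts = 2; dividing each by 2:
  C: 10/2 = 5
  H: 12/2 = 6
  O: 2/2 = 1

C5H6O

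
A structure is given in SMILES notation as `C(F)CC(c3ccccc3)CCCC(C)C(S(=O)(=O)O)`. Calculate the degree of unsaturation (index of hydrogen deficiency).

Atom tally by fragment:
  FCH2 → C:1 H:2 F:1
  CH2 → C:1 H:2
  CH(C6H5) → C:7 H:6
  CH2 → C:1 H:2
  CH2 → C:1 H:2
  CH2 → C:1 H:2
  CH(CH3) → C:2 H:4
  CH2SO3H → C:1 H:3 S:1 O:3
Element totals:
  C: 15
  H: 23
  F: 1
  O: 3
  S: 1
Molecular formula: C15H23FO3S.
DoU = (2C + 2 + N − H − X) / 2 = (2·15 + 2 + 0 − 23 − 1) / 2 = 4.

4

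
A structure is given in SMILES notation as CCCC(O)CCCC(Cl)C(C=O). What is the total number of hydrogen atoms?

Atom tally by fragment:
  CH3 → C:1 H:3
  CH2 → C:1 H:2
  CH2 → C:1 H:2
  CH(OH) → C:1 H:2 O:1
  CH2 → C:1 H:2
  CH2 → C:1 H:2
  CH2 → C:1 H:2
  CH(Cl) → C:1 H:1 Cl:1
  CH2CHO → C:2 H:3 O:1
Element totals:
  C: 10
  H: 19
  Cl: 1
  O: 2

19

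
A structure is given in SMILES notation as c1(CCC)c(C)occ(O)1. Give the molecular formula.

C8H12O2

Atom tally by fragment:
  furan ring core → C:4 H:4 O:1
  (− 3 ring H displaced by substituents)
  + CH2CH2CH3 → C:3 H:7
  + CH3 → C:1 H:3
  + OH → O:1 H:1
Element totals:
  C: 8
  H: 12
  O: 2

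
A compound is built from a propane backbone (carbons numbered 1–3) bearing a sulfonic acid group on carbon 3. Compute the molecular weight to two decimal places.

124.15 g/mol

Atom tally by fragment:
  CH3 → C:1 H:3
  CH2 → C:1 H:2
  CH2SO3H → C:1 H:3 S:1 O:3
Element totals:
  C: 3
  H: 8
  O: 3
  S: 1
Molecular formula: C3H8O3S.
  M = 3(12.011) + 8(1.008) + 3(15.999) + 32.06
    = 36.033 + 8.064 + 47.997 + 32.060 = 124.154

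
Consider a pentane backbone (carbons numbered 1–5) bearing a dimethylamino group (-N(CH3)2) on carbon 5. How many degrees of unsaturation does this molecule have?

Atom tally by fragment:
  CH3 → C:1 H:3
  CH2 → C:1 H:2
  CH2 → C:1 H:2
  CH2 → C:1 H:2
  CH2N(CH3)2 → C:3 H:8 N:1
Element totals:
  C: 7
  H: 17
  N: 1
Molecular formula: C7H17N.
DoU = (2C + 2 + N − H − X) / 2 = (2·7 + 2 + 1 − 17 − 0) / 2 = 0.

0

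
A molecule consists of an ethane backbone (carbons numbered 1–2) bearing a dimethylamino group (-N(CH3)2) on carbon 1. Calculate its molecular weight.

73.14 g/mol

Atom tally by fragment:
  (CH3)2NCH2 → C:3 H:8 N:1
  CH3 → C:1 H:3
Element totals:
  C: 4
  H: 11
  N: 1
Molecular formula: C4H11N.
  M = 4(12.011) + 11(1.008) + 14.007
    = 48.044 + 11.088 + 14.007 = 73.139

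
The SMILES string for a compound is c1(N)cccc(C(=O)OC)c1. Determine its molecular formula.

Atom tally by fragment:
  benzene ring core → C:6 H:6
  (− 2 ring H displaced by substituents)
  + NH2 → N:1 H:2
  + COOCH3 → C:2 H:3 O:2
Element totals:
  C: 8
  H: 9
  N: 1
  O: 2

C8H9NO2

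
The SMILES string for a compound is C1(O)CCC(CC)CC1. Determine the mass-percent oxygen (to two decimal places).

Atom tally by fragment:
  cyclohexane ring core → C:6 H:12
  (− 2 ring H displaced by substituents)
  + OH → O:1 H:1
  + C2H5 → C:2 H:5
Element totals:
  C: 8
  H: 16
  O: 1
Molecular formula: C8H16O.
Molar mass = 128.215 g/mol.
Mass from O: 1 × 15.999 = 15.999 g/mol.
%O = 15.999 / 128.215 × 100 = 12.48%.

12.48%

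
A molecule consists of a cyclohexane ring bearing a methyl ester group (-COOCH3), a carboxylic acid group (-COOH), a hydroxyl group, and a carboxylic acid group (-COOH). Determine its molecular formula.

Atom tally by fragment:
  cyclohexane ring core → C:6 H:12
  (− 4 ring H displaced by substituents)
  + COOCH3 → C:2 H:3 O:2
  + COOH → C:1 H:1 O:2
  + OH → O:1 H:1
  + COOH → C:1 H:1 O:2
Element totals:
  C: 10
  H: 14
  O: 7

C10H14O7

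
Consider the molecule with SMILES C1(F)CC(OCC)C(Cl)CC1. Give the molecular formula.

C8H14ClFO

Atom tally by fragment:
  cyclohexane ring core → C:6 H:12
  (− 3 ring H displaced by substituents)
  + F → F:1
  + OC2H5 → C:2 H:5 O:1
  + Cl → Cl:1
Element totals:
  C: 8
  H: 14
  Cl: 1
  F: 1
  O: 1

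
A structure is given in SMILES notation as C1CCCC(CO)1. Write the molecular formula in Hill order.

C6H12O

Atom tally by fragment:
  cyclopentane ring core → C:5 H:10
  (− 1 ring H displaced by substituents)
  + CH2OH → C:1 H:3 O:1
Element totals:
  C: 6
  H: 12
  O: 1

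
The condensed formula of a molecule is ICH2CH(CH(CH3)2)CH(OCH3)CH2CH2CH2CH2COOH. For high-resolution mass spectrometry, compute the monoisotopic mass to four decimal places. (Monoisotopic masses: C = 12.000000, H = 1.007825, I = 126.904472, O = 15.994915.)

342.0692

Element totals:
  C: 12
  H: 23
  I: 1
  O: 3
Molecular formula: C12H23IO3.
  M = 12(12.0) + 23(1.007825) + 126.904472 + 3(15.994915)
    = 144.000000 + 23.179975 + 126.904472 + 47.984745 = 342.069192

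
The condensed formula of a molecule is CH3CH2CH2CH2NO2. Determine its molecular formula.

Atom tally by fragment:
  CH3 → C:1 H:3
  CH2 → C:1 H:2
  CH2 → C:1 H:2
  CH2NO2 → C:1 H:2 N:1 O:2
Element totals:
  C: 4
  H: 9
  N: 1
  O: 2

C4H9NO2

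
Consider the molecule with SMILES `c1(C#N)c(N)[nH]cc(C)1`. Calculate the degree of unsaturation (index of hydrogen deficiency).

Atom tally by fragment:
  pyrrole ring core → C:4 H:5 N:1
  (− 3 ring H displaced by substituents)
  + CN → C:1 N:1
  + NH2 → N:1 H:2
  + CH3 → C:1 H:3
Element totals:
  C: 6
  H: 7
  N: 3
Molecular formula: C6H7N3.
DoU = (2C + 2 + N − H − X) / 2 = (2·6 + 2 + 3 − 7 − 0) / 2 = 5.

5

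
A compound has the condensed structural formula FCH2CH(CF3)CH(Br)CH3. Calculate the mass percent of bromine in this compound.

35.83%

Atom tally by fragment:
  FCH2 → C:1 H:2 F:1
  CH(CF3) → C:2 H:1 F:3
  CH(Br) → C:1 H:1 Br:1
  CH3 → C:1 H:3
Element totals:
  C: 5
  H: 7
  Br: 1
  F: 4
Molecular formula: C5H7BrF4.
Molar mass = 223.007 g/mol.
Mass from Br: 1 × 79.904 = 79.904 g/mol.
%Br = 79.904 / 223.007 × 100 = 35.83%.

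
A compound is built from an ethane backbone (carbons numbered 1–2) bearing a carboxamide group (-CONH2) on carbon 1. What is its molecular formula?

Atom tally by fragment:
  H2NOCCH2 → C:2 H:4 O:1 N:1
  CH3 → C:1 H:3
Element totals:
  C: 3
  H: 7
  N: 1
  O: 1

C3H7NO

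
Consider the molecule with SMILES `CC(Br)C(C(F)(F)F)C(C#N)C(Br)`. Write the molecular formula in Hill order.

Atom tally by fragment:
  CH3 → C:1 H:3
  CH(Br) → C:1 H:1 Br:1
  CH(CF3) → C:2 H:1 F:3
  CH(CN) → C:2 H:1 N:1
  CH2Br → C:1 H:2 Br:1
Element totals:
  C: 7
  H: 8
  Br: 2
  F: 3
  N: 1

C7H8Br2F3N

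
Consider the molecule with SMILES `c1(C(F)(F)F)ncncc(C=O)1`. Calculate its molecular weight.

176.10 g/mol

Atom tally by fragment:
  pyrimidine ring core → C:4 H:4 N:2
  (− 2 ring H displaced by substituents)
  + CF3 → C:1 F:3
  + CHO → C:1 H:1 O:1
Element totals:
  C: 6
  H: 3
  F: 3
  N: 2
  O: 1
Molecular formula: C6H3F3N2O.
  M = 6(12.011) + 3(1.008) + 3(18.998) + 2(14.007) + 15.999
    = 72.066 + 3.024 + 56.994 + 28.014 + 15.999 = 176.097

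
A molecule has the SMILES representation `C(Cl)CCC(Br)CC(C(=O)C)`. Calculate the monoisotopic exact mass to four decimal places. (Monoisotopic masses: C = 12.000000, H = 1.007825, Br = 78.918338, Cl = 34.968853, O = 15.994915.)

239.9917

Atom tally by fragment:
  ClCH2 → C:1 H:2 Cl:1
  CH2 → C:1 H:2
  CH2 → C:1 H:2
  CH(Br) → C:1 H:1 Br:1
  CH2 → C:1 H:2
  CH2COCH3 → C:3 H:5 O:1
Element totals:
  C: 8
  H: 14
  Br: 1
  Cl: 1
  O: 1
Molecular formula: C8H14BrClO.
  M = 8(12.0) + 14(1.007825) + 78.918338 + 34.968853 + 15.994915
    = 96.000000 + 14.109550 + 78.918338 + 34.968853 + 15.994915 = 239.991656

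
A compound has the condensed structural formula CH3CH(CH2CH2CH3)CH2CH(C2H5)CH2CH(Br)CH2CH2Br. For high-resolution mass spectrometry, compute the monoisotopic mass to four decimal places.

340.0401

Element totals:
  C: 13
  H: 26
  Br: 2
Molecular formula: C13H26Br2.
  M = 13(12.0) + 26(1.007825) + 2(78.918338)
    = 156.000000 + 26.203450 + 157.836676 = 340.040126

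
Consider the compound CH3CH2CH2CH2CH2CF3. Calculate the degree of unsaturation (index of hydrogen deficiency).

0

Element totals:
  C: 6
  H: 11
  F: 3
Molecular formula: C6H11F3.
DoU = (2C + 2 + N − H − X) / 2 = (2·6 + 2 + 0 − 11 − 3) / 2 = 0.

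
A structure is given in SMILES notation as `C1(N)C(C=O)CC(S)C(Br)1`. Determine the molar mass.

224.12 g/mol

Atom tally by fragment:
  cyclopentane ring core → C:5 H:10
  (− 4 ring H displaced by substituents)
  + NH2 → N:1 H:2
  + CHO → C:1 H:1 O:1
  + SH → S:1 H:1
  + Br → Br:1
Element totals:
  C: 6
  H: 10
  Br: 1
  N: 1
  O: 1
  S: 1
Molecular formula: C6H10BrNOS.
  M = 6(12.011) + 10(1.008) + 79.904 + 14.007 + 15.999 + 32.06
    = 72.066 + 10.080 + 79.904 + 14.007 + 15.999 + 32.060 = 224.116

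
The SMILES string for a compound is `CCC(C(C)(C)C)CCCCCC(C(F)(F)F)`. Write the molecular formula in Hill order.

Atom tally by fragment:
  CH3 → C:1 H:3
  CH2 → C:1 H:2
  CH(C(CH3)3) → C:5 H:10
  CH2 → C:1 H:2
  CH2 → C:1 H:2
  CH2 → C:1 H:2
  CH2 → C:1 H:2
  CH2 → C:1 H:2
  CH2CF3 → C:2 H:2 F:3
Element totals:
  C: 14
  H: 27
  F: 3

C14H27F3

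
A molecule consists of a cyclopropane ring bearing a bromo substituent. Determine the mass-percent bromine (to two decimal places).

66.05%

Atom tally by fragment:
  cyclopropane ring core → C:3 H:6
  (− 1 ring H displaced by substituents)
  + Br → Br:1
Element totals:
  C: 3
  H: 5
  Br: 1
Molecular formula: C3H5Br.
Molar mass = 120.977 g/mol.
Mass from Br: 1 × 79.904 = 79.904 g/mol.
%Br = 79.904 / 120.977 × 100 = 66.05%.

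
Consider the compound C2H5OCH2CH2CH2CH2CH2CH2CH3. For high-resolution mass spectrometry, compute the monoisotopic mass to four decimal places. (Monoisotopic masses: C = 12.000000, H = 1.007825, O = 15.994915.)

Element totals:
  C: 9
  H: 20
  O: 1
Molecular formula: C9H20O.
  M = 9(12.0) + 20(1.007825) + 15.994915
    = 108.000000 + 20.156500 + 15.994915 = 144.151415

144.1514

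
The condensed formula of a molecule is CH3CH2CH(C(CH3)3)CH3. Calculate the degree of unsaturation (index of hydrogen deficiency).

0

Element totals:
  C: 8
  H: 18
Molecular formula: C8H18.
DoU = (2C + 2 + N − H − X) / 2 = (2·8 + 2 + 0 − 18 − 0) / 2 = 0.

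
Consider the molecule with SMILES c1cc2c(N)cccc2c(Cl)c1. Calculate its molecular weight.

Atom tally by fragment:
  naphthalene ring system core → C:10 H:8
  (− 2 ring H displaced by substituents)
  + NH2 → N:1 H:2
  + Cl → Cl:1
Element totals:
  C: 10
  H: 8
  Cl: 1
  N: 1
Molecular formula: C10H8ClN.
  M = 10(12.011) + 8(1.008) + 35.45 + 14.007
    = 120.110 + 8.064 + 35.450 + 14.007 = 177.631

177.63 g/mol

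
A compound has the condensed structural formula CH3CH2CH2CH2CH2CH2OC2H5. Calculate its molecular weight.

130.23 g/mol

Atom tally by fragment:
  CH3 → C:1 H:3
  CH2 → C:1 H:2
  CH2 → C:1 H:2
  CH2 → C:1 H:2
  CH2 → C:1 H:2
  CH2OC2H5 → C:3 H:7 O:1
Element totals:
  C: 8
  H: 18
  O: 1
Molecular formula: C8H18O.
  M = 8(12.011) + 18(1.008) + 15.999
    = 96.088 + 18.144 + 15.999 = 130.231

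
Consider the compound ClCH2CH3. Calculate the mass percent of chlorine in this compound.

Element totals:
  C: 2
  H: 5
  Cl: 1
Molecular formula: C2H5Cl.
Molar mass = 64.512 g/mol.
Mass from Cl: 1 × 35.45 = 35.450 g/mol.
%Cl = 35.450 / 64.512 × 100 = 54.95%.

54.95%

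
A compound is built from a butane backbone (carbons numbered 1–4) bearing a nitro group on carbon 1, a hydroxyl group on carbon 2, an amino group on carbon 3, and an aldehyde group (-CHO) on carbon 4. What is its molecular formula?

C5H10N2O4

Atom tally by fragment:
  O2NCH2 → C:1 H:2 N:1 O:2
  CH(OH) → C:1 H:2 O:1
  CH(NH2) → C:1 H:3 N:1
  CH2CHO → C:2 H:3 O:1
Element totals:
  C: 5
  H: 10
  N: 2
  O: 4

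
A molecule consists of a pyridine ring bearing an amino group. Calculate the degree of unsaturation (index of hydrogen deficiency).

Atom tally by fragment:
  pyridine ring core → C:5 H:5 N:1
  (− 1 ring H displaced by substituents)
  + NH2 → N:1 H:2
Element totals:
  C: 5
  H: 6
  N: 2
Molecular formula: C5H6N2.
DoU = (2C + 2 + N − H − X) / 2 = (2·5 + 2 + 2 − 6 − 0) / 2 = 4.

4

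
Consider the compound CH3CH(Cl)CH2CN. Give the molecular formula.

Element totals:
  C: 4
  H: 6
  Cl: 1
  N: 1

C4H6ClN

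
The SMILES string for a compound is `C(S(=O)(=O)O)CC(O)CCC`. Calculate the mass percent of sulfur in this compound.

17.59%

Atom tally by fragment:
  HO3SCH2 → C:1 H:3 S:1 O:3
  CH2 → C:1 H:2
  CH(OH) → C:1 H:2 O:1
  CH2 → C:1 H:2
  CH2 → C:1 H:2
  CH3 → C:1 H:3
Element totals:
  C: 6
  H: 14
  O: 4
  S: 1
Molecular formula: C6H14O4S.
Molar mass = 182.234 g/mol.
Mass from S: 1 × 32.06 = 32.060 g/mol.
%S = 32.060 / 182.234 × 100 = 17.59%.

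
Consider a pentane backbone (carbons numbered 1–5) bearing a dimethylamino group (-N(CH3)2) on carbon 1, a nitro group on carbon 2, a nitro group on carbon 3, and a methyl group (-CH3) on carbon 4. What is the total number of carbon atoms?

Atom tally by fragment:
  (CH3)2NCH2 → C:3 H:8 N:1
  CH(NO2) → C:1 H:1 N:1 O:2
  CH(NO2) → C:1 H:1 N:1 O:2
  CH(CH3) → C:2 H:4
  CH3 → C:1 H:3
Element totals:
  C: 8
  H: 17
  N: 3
  O: 4

8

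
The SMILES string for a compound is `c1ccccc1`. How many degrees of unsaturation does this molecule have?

Atom tally by fragment:
  benzene ring core → C:6 H:6
Element totals:
  C: 6
  H: 6
Molecular formula: C6H6.
DoU = (2C + 2 + N − H − X) / 2 = (2·6 + 2 + 0 − 6 − 0) / 2 = 4.

4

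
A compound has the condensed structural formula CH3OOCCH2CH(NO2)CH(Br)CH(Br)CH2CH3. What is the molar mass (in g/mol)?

347.00 g/mol

Atom tally by fragment:
  CH3OOCCH2 → C:3 H:5 O:2
  CH(NO2) → C:1 H:1 N:1 O:2
  CH(Br) → C:1 H:1 Br:1
  CH(Br) → C:1 H:1 Br:1
  CH2 → C:1 H:2
  CH3 → C:1 H:3
Element totals:
  C: 8
  H: 13
  Br: 2
  N: 1
  O: 4
Molecular formula: C8H13Br2NO4.
  M = 8(12.011) + 13(1.008) + 2(79.904) + 14.007 + 4(15.999)
    = 96.088 + 13.104 + 159.808 + 14.007 + 63.996 = 347.003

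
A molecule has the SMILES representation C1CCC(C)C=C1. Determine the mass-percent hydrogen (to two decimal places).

Atom tally by fragment:
  cyclohexene ring core → C:6 H:10
  (− 1 ring H displaced by substituents)
  + CH3 → C:1 H:3
Element totals:
  C: 7
  H: 12
Molecular formula: C7H12.
Molar mass = 96.173 g/mol.
Mass from H: 12 × 1.008 = 12.096 g/mol.
%H = 12.096 / 96.173 × 100 = 12.58%.

12.58%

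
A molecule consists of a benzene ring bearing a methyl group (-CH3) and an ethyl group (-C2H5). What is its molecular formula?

C9H12

Atom tally by fragment:
  benzene ring core → C:6 H:6
  (− 2 ring H displaced by substituents)
  + CH3 → C:1 H:3
  + C2H5 → C:2 H:5
Element totals:
  C: 9
  H: 12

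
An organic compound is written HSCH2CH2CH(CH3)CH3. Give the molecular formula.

C5H12S

Element totals:
  C: 5
  H: 12
  S: 1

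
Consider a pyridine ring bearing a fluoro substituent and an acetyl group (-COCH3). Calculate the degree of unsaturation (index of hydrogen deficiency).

Atom tally by fragment:
  pyridine ring core → C:5 H:5 N:1
  (− 2 ring H displaced by substituents)
  + F → F:1
  + COCH3 → C:2 H:3 O:1
Element totals:
  C: 7
  H: 6
  F: 1
  N: 1
  O: 1
Molecular formula: C7H6FNO.
DoU = (2C + 2 + N − H − X) / 2 = (2·7 + 2 + 1 − 6 − 1) / 2 = 5.

5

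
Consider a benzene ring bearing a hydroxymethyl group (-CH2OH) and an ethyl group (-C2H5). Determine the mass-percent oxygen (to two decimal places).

11.75%

Atom tally by fragment:
  benzene ring core → C:6 H:6
  (− 2 ring H displaced by substituents)
  + CH2OH → C:1 H:3 O:1
  + C2H5 → C:2 H:5
Element totals:
  C: 9
  H: 12
  O: 1
Molecular formula: C9H12O.
Molar mass = 136.194 g/mol.
Mass from O: 1 × 15.999 = 15.999 g/mol.
%O = 15.999 / 136.194 × 100 = 11.75%.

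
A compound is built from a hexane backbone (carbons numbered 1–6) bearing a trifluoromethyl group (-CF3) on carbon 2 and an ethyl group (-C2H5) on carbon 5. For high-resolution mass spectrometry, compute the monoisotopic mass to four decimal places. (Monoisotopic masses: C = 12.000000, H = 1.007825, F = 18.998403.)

182.1282

Atom tally by fragment:
  CH3 → C:1 H:3
  CH(CF3) → C:2 H:1 F:3
  CH2 → C:1 H:2
  CH2 → C:1 H:2
  CH(C2H5) → C:3 H:6
  CH3 → C:1 H:3
Element totals:
  C: 9
  H: 17
  F: 3
Molecular formula: C9H17F3.
  M = 9(12.0) + 17(1.007825) + 3(18.998403)
    = 108.000000 + 17.133025 + 56.995209 = 182.128234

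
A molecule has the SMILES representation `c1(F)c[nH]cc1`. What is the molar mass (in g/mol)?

85.08 g/mol

Atom tally by fragment:
  pyrrole ring core → C:4 H:5 N:1
  (− 1 ring H displaced by substituents)
  + F → F:1
Element totals:
  C: 4
  H: 4
  F: 1
  N: 1
Molecular formula: C4H4FN.
  M = 4(12.011) + 4(1.008) + 18.998 + 14.007
    = 48.044 + 4.032 + 18.998 + 14.007 = 85.081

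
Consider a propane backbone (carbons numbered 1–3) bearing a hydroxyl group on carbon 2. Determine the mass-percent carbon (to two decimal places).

59.96%

Atom tally by fragment:
  CH3 → C:1 H:3
  CH(OH) → C:1 H:2 O:1
  CH3 → C:1 H:3
Element totals:
  C: 3
  H: 8
  O: 1
Molecular formula: C3H8O.
Molar mass = 60.096 g/mol.
Mass from C: 3 × 12.011 = 36.033 g/mol.
%C = 36.033 / 60.096 × 100 = 59.96%.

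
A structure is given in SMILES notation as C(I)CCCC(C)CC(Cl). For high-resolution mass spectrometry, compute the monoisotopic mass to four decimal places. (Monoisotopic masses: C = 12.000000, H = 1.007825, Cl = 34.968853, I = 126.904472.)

Atom tally by fragment:
  ICH2 → C:1 H:2 I:1
  CH2 → C:1 H:2
  CH2 → C:1 H:2
  CH2 → C:1 H:2
  CH(CH3) → C:2 H:4
  CH2 → C:1 H:2
  CH2Cl → C:1 H:2 Cl:1
Element totals:
  C: 8
  H: 16
  Cl: 1
  I: 1
Molecular formula: C8H16ClI.
  M = 8(12.0) + 16(1.007825) + 34.968853 + 126.904472
    = 96.000000 + 16.125200 + 34.968853 + 126.904472 = 273.998525

273.9985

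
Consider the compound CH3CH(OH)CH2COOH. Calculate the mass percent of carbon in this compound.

46.15%

Element totals:
  C: 4
  H: 8
  O: 3
Molecular formula: C4H8O3.
Molar mass = 104.105 g/mol.
Mass from C: 4 × 12.011 = 48.044 g/mol.
%C = 48.044 / 104.105 × 100 = 46.15%.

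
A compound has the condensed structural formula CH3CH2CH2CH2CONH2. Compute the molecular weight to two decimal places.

101.15 g/mol

Element totals:
  C: 5
  H: 11
  N: 1
  O: 1
Molecular formula: C5H11NO.
  M = 5(12.011) + 11(1.008) + 14.007 + 15.999
    = 60.055 + 11.088 + 14.007 + 15.999 = 101.149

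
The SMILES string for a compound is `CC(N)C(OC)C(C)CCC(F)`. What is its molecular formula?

Atom tally by fragment:
  CH3 → C:1 H:3
  CH(NH2) → C:1 H:3 N:1
  CH(OCH3) → C:2 H:4 O:1
  CH(CH3) → C:2 H:4
  CH2 → C:1 H:2
  CH2 → C:1 H:2
  CH2F → C:1 H:2 F:1
Element totals:
  C: 9
  H: 20
  F: 1
  N: 1
  O: 1

C9H20FNO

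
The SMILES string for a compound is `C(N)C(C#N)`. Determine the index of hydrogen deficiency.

Atom tally by fragment:
  H2NCH2 → C:1 H:4 N:1
  CH2CN → C:2 H:2 N:1
Element totals:
  C: 3
  H: 6
  N: 2
Molecular formula: C3H6N2.
DoU = (2C + 2 + N − H − X) / 2 = (2·3 + 2 + 2 − 6 − 0) / 2 = 2.

2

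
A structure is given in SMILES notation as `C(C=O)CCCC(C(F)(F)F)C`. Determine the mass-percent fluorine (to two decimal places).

31.28%

Atom tally by fragment:
  OHCCH2 → C:2 H:3 O:1
  CH2 → C:1 H:2
  CH2 → C:1 H:2
  CH2 → C:1 H:2
  CH(CF3) → C:2 H:1 F:3
  CH3 → C:1 H:3
Element totals:
  C: 8
  H: 13
  F: 3
  O: 1
Molecular formula: C8H13F3O.
Molar mass = 182.185 g/mol.
Mass from F: 3 × 18.998 = 56.994 g/mol.
%F = 56.994 / 182.185 × 100 = 31.28%.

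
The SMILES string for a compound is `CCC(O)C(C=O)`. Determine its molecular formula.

C5H10O2

Atom tally by fragment:
  CH3 → C:1 H:3
  CH2 → C:1 H:2
  CH(OH) → C:1 H:2 O:1
  CH2CHO → C:2 H:3 O:1
Element totals:
  C: 5
  H: 10
  O: 2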